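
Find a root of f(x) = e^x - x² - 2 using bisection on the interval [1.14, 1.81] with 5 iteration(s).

f(x) = e^x - x² - 2
Initial interval: [1.14, 1.81]

Iteration 1:
  c_1 = (1.140000 + 1.810000)/2 = 1.475000
  f(c_1) = f(1.475000) = 0.195411
  f(a) × f(c) < 0, new interval: [1.140000, 1.475000]
Iteration 2:
  c_2 = (1.140000 + 1.475000)/2 = 1.307500
  f(c_2) = f(1.307500) = -0.012636
  f(a) × f(c) ≥ 0, new interval: [1.307500, 1.475000]
Iteration 3:
  c_3 = (1.307500 + 1.475000)/2 = 1.391250
  f(c_3) = f(1.391250) = 0.084295
  f(a) × f(c) < 0, new interval: [1.307500, 1.391250]
Iteration 4:
  c_4 = (1.307500 + 1.391250)/2 = 1.349375
  f(c_4) = f(1.349375) = 0.034203
  f(a) × f(c) < 0, new interval: [1.307500, 1.349375]
Iteration 5:
  c_5 = (1.307500 + 1.349375)/2 = 1.328438
  f(c_5) = f(1.328438) = 0.010394
  f(a) × f(c) < 0, new interval: [1.307500, 1.328438]

After 5 iteration(s), the approximation is c_5 = 1.328438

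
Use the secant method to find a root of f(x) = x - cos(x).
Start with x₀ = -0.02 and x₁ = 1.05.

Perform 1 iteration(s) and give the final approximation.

f(x) = x - cos(x)
x₀ = -0.02, x₁ = 1.05

Secant formula: x_{n+1} = x_n - f(x_n)(x_n - x_{n-1})/(f(x_n) - f(x_{n-1}))

Iteration 1:
  f(-0.020000) = -1.019800
  f(1.050000) = 0.552429
  x_2 = 1.050000 - 0.552429×(1.050000 - (-0.020000))/(0.552429 - (-1.019800))
       = 0.674038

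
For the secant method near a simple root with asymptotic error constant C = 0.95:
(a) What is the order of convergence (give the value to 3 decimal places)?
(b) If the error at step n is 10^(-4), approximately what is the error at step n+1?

(a) Secant method has superlinear convergence with order φ = (1+√5)/2 ≈ 1.618.
    This means |e_{n+1}| ≈ C|e_n|^1.618.

(b) With |e_n| = 10^(-4) and C = 0.95:
    |e_{n+1}| ≈ 0.95 × (10^(-4))^1.618 = 0.95 × 10^(-6.47)

(a) ≈ 1.618 (golden ratio); (b) |e_{n+1}| ≈ 3.203e-07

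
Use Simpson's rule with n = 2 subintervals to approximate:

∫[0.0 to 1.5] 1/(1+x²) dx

f(x) = 1/(1+x²)
a = 0.0, b = 1.5, n = 2
h = (b - a)/n = 0.750000

Simpson's rule: (h/3)[f(x₀) + 4f(x₁) + 2f(x₂) + ... + f(xₙ)]

x_0 = 0.0000, f(x_0) = 1.000000, coefficient = 1
x_1 = 0.7500, f(x_1) = 0.640000, coefficient = 4
x_2 = 1.5000, f(x_2) = 0.307692, coefficient = 1

I ≈ (0.750000/3) × 3.867692 = 0.966923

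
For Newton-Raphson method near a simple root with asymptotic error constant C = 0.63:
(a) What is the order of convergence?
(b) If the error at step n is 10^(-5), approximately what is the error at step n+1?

(a) Newton-Raphson has quadratic (order 2) convergence near simple roots.
    This means |e_{n+1}| ≈ C|e_n|².

(b) With |e_n| = 10^(-5) and C = 0.63:
    |e_{n+1}| ≈ 0.63 × (10^(-5))² = 0.63 × 10^(-10)

(a) 2 (quadratic); (b) |e_{n+1}| ≈ 6.300e-11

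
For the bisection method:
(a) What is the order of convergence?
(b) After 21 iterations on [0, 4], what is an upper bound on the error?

(a) Bisection has linear (order 1) convergence; the error is halved each step.

(b) Error bound = (b-a)/2^n = (4 - 0)/2^{21}
    = 4/2^{21}

(a) 1 (linear); (b) error ≤ 1.91e-06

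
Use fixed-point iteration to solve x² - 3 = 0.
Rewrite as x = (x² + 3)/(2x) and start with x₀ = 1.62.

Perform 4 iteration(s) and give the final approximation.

Equation: x² - 3 = 0
Fixed-point form: x = (x² + 3)/(2x)
x₀ = 1.62

x_1 = g(1.620000) = 1.735926
x_2 = g(1.735926) = 1.732055
x_3 = g(1.732055) = 1.732051
x_4 = g(1.732051) = 1.732051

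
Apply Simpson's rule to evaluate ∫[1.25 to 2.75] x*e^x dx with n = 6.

f(x) = x*e^x
a = 1.25, b = 2.75, n = 6
h = (b - a)/n = 0.250000

Simpson's rule: (h/3)[f(x₀) + 4f(x₁) + 2f(x₂) + ... + f(xₙ)]

x_0 = 1.2500, f(x_0) = 4.362929, coefficient = 1
x_1 = 1.5000, f(x_1) = 6.722534, coefficient = 4
x_2 = 1.7500, f(x_2) = 10.070555, coefficient = 2
x_3 = 2.0000, f(x_3) = 14.778112, coefficient = 4
x_4 = 2.2500, f(x_4) = 21.347406, coefficient = 2
x_5 = 2.5000, f(x_5) = 30.456235, coefficient = 4
x_6 = 2.7500, f(x_6) = 43.017238, coefficient = 1

I ≈ (0.250000/3) × 318.043610 = 26.503634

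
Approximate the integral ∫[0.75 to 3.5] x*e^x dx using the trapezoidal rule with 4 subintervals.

f(x) = x*e^x
a = 0.75, b = 3.5, n = 4
h = (b - a)/n = 0.687500

Trapezoidal rule: (h/2)[f(x₀) + 2f(x₁) + 2f(x₂) + ... + f(xₙ)]

x_0 = 0.7500, f(x_0) = 1.587750, coefficient = 1
x_1 = 1.4375, f(x_1) = 6.052101, coefficient = 2
x_2 = 2.1250, f(x_2) = 17.792407, coefficient = 2
x_3 = 2.8125, f(x_3) = 46.832330, coefficient = 2
x_4 = 3.5000, f(x_4) = 115.904082, coefficient = 1

I ≈ (0.687500/2) × 258.845507 = 88.978143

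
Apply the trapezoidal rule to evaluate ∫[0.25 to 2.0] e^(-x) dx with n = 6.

f(x) = e^(-x)
a = 0.25, b = 2.0, n = 6
h = (b - a)/n = 0.291667

Trapezoidal rule: (h/2)[f(x₀) + 2f(x₁) + 2f(x₂) + ... + f(xₙ)]

x_0 = 0.2500, f(x_0) = 0.778801, coefficient = 1
x_1 = 0.5417, f(x_1) = 0.581778, coefficient = 2
x_2 = 0.8333, f(x_2) = 0.434598, coefficient = 2
x_3 = 1.1250, f(x_3) = 0.324652, coefficient = 2
x_4 = 1.4167, f(x_4) = 0.242521, coefficient = 2
x_5 = 1.7083, f(x_5) = 0.181167, coefficient = 2
x_6 = 2.0000, f(x_6) = 0.135335, coefficient = 1

I ≈ (0.291667/2) × 4.443570 = 0.648021
Exact value: 0.643465
Error: 0.004555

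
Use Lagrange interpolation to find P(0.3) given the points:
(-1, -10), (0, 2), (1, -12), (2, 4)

Lagrange interpolation formula:
P(x) = Σ yᵢ × Lᵢ(x)
where Lᵢ(x) = Π_{j≠i} (x - xⱼ)/(xᵢ - xⱼ)

L_0(0.3) = (0.3 - 0)/(-1 - 0) × (0.3 - 1)/(-1 - 1) × (0.3 - 2)/(-1 - 2) = -0.059500
L_1(0.3) = (0.3 - (-1))/(0 - (-1)) × (0.3 - 1)/(0 - 1) × (0.3 - 2)/(0 - 2) = 0.773500
L_2(0.3) = (0.3 - (-1))/(1 - (-1)) × (0.3 - 0)/(1 - 0) × (0.3 - 2)/(1 - 2) = 0.331500
L_3(0.3) = (0.3 - (-1))/(2 - (-1)) × (0.3 - 0)/(2 - 0) × (0.3 - 1)/(2 - 1) = -0.045500

P(0.3) = (-10)×L_0(0.3) + 2×L_1(0.3) + (-12)×L_2(0.3) + 4×L_3(0.3)
P(0.3) = -2.018000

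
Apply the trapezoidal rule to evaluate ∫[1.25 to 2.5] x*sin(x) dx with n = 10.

f(x) = x*sin(x)
a = 1.25, b = 2.5, n = 10
h = (b - a)/n = 0.125000

Trapezoidal rule: (h/2)[f(x₀) + 2f(x₁) + 2f(x₂) + ... + f(xₙ)]

x_0 = 1.2500, f(x_0) = 1.186231, coefficient = 1
x_1 = 1.3750, f(x_1) = 1.348728, coefficient = 2
x_2 = 1.5000, f(x_2) = 1.496242, coefficient = 2
x_3 = 1.6250, f(x_3) = 1.622613, coefficient = 2
x_4 = 1.7500, f(x_4) = 1.721975, coefficient = 2
x_5 = 1.8750, f(x_5) = 1.788911, coefficient = 2
x_6 = 2.0000, f(x_6) = 1.818595, coefficient = 2
x_7 = 2.1250, f(x_7) = 1.806930, coefficient = 2
x_8 = 2.2500, f(x_8) = 1.750665, coefficient = 2
x_9 = 2.3750, f(x_9) = 1.647502, coefficient = 2
x_10 = 2.5000, f(x_10) = 1.496180, coefficient = 1

I ≈ (0.125000/2) × 32.686733 = 2.042921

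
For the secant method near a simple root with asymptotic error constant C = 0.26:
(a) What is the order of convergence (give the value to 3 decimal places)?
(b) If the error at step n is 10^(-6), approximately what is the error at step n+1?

(a) Secant method has superlinear convergence with order φ = (1+√5)/2 ≈ 1.618.
    This means |e_{n+1}| ≈ C|e_n|^1.618.

(b) With |e_n| = 10^(-6) and C = 0.26:
    |e_{n+1}| ≈ 0.26 × (10^(-6))^1.618 = 0.26 × 10^(-9.71)

(a) ≈ 1.618 (golden ratio); (b) |e_{n+1}| ≈ 5.091e-11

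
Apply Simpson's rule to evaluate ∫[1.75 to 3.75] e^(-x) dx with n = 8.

f(x) = e^(-x)
a = 1.75, b = 3.75, n = 8
h = (b - a)/n = 0.250000

Simpson's rule: (h/3)[f(x₀) + 4f(x₁) + 2f(x₂) + ... + f(xₙ)]

x_0 = 1.7500, f(x_0) = 0.173774, coefficient = 1
x_1 = 2.0000, f(x_1) = 0.135335, coefficient = 4
x_2 = 2.2500, f(x_2) = 0.105399, coefficient = 2
x_3 = 2.5000, f(x_3) = 0.082085, coefficient = 4
x_4 = 2.7500, f(x_4) = 0.063928, coefficient = 2
x_5 = 3.0000, f(x_5) = 0.049787, coefficient = 4
x_6 = 3.2500, f(x_6) = 0.038774, coefficient = 2
x_7 = 3.5000, f(x_7) = 0.030197, coefficient = 4
x_8 = 3.7500, f(x_8) = 0.023518, coefficient = 1

I ≈ (0.250000/3) × 1.803113 = 0.150259
Exact value: 0.150256
Error: 0.000003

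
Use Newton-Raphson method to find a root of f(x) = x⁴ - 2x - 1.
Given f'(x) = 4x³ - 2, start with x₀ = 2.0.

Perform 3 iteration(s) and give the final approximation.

f(x) = x⁴ - 2x - 1
f'(x) = 4x³ - 2
x₀ = 2.0

Newton-Raphson formula: x_{n+1} = x_n - f(x_n)/f'(x_n)

Iteration 1:
  f(2.000000) = 11.000000
  f'(2.000000) = 30.000000
  x_1 = 2.000000 - 11.000000/30.000000 = 1.633333
Iteration 2:
  f(1.633333) = 2.850372
  f'(1.633333) = 15.429481
  x_2 = 1.633333 - 2.850372/15.429481 = 1.448598
Iteration 3:
  f(1.448598) = 0.506238
  f'(1.448598) = 10.159160
  x_3 = 1.448598 - 0.506238/10.159160 = 1.398767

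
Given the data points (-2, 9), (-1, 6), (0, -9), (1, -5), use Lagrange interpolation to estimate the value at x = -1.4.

Lagrange interpolation formula:
P(x) = Σ yᵢ × Lᵢ(x)
where Lᵢ(x) = Π_{j≠i} (x - xⱼ)/(xᵢ - xⱼ)

L_0(-1.4) = (-1.4 - (-1))/(-2 - (-1)) × (-1.4 - 0)/(-2 - 0) × (-1.4 - 1)/(-2 - 1) = 0.224000
L_1(-1.4) = (-1.4 - (-2))/(-1 - (-2)) × (-1.4 - 0)/(-1 - 0) × (-1.4 - 1)/(-1 - 1) = 1.008000
L_2(-1.4) = (-1.4 - (-2))/(0 - (-2)) × (-1.4 - (-1))/(0 - (-1)) × (-1.4 - 1)/(0 - 1) = -0.288000
L_3(-1.4) = (-1.4 - (-2))/(1 - (-2)) × (-1.4 - (-1))/(1 - (-1)) × (-1.4 - 0)/(1 - 0) = 0.056000

P(-1.4) = 9×L_0(-1.4) + 6×L_1(-1.4) + (-9)×L_2(-1.4) + (-5)×L_3(-1.4)
P(-1.4) = 10.376000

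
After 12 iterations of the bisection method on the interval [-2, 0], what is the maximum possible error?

Bisection error bound: |error| ≤ (b-a)/2^n
|error| ≤ (0 - (-2))/2^12 = 2/2^12
|error| ≤ 0.0004882812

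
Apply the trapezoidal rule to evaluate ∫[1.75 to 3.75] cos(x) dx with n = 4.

f(x) = cos(x)
a = 1.75, b = 3.75, n = 4
h = (b - a)/n = 0.500000

Trapezoidal rule: (h/2)[f(x₀) + 2f(x₁) + 2f(x₂) + ... + f(xₙ)]

x_0 = 1.7500, f(x_0) = -0.178246, coefficient = 1
x_1 = 2.2500, f(x_1) = -0.628174, coefficient = 2
x_2 = 2.7500, f(x_2) = -0.924302, coefficient = 2
x_3 = 3.2500, f(x_3) = -0.994130, coefficient = 2
x_4 = 3.7500, f(x_4) = -0.820559, coefficient = 1

I ≈ (0.500000/2) × -6.092017 = -1.523004
Exact value: -1.555547
Error: 0.032543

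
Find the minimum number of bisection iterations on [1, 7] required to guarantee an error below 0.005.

We need (b-a)/2^n ≤ 0.005
(7 - 1)/2^n ≤ 0.005
6/2^n ≤ 0.005
2^n ≥ 1200
n ≥ log₂(1200) = 10.23
n ≥ 11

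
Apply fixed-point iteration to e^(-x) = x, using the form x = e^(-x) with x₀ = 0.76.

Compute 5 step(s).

Equation: e^(-x) = x
Fixed-point form: x = e^(-x)
x₀ = 0.76

x_1 = g(0.760000) = 0.467666
x_2 = g(0.467666) = 0.626462
x_3 = g(0.626462) = 0.534479
x_4 = g(0.534479) = 0.585974
x_5 = g(0.585974) = 0.556563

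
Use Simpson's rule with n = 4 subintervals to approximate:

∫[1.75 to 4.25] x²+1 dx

f(x) = x²+1
a = 1.75, b = 4.25, n = 4
h = (b - a)/n = 0.625000

Simpson's rule: (h/3)[f(x₀) + 4f(x₁) + 2f(x₂) + ... + f(xₙ)]

x_0 = 1.7500, f(x_0) = 4.062500, coefficient = 1
x_1 = 2.3750, f(x_1) = 6.640625, coefficient = 4
x_2 = 3.0000, f(x_2) = 10.000000, coefficient = 2
x_3 = 3.6250, f(x_3) = 14.140625, coefficient = 4
x_4 = 4.2500, f(x_4) = 19.062500, coefficient = 1

I ≈ (0.625000/3) × 126.250000 = 26.302083
Exact value: 26.302083
Error: 0.000000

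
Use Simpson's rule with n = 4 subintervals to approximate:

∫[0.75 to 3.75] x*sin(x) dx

f(x) = x*sin(x)
a = 0.75, b = 3.75, n = 4
h = (b - a)/n = 0.750000

Simpson's rule: (h/3)[f(x₀) + 4f(x₁) + 2f(x₂) + ... + f(xₙ)]

x_0 = 0.7500, f(x_0) = 0.511229, coefficient = 1
x_1 = 1.5000, f(x_1) = 1.496242, coefficient = 4
x_2 = 2.2500, f(x_2) = 1.750665, coefficient = 2
x_3 = 3.0000, f(x_3) = 0.423360, coefficient = 4
x_4 = 3.7500, f(x_4) = -2.143355, coefficient = 1

I ≈ (0.750000/3) × 9.547614 = 2.386903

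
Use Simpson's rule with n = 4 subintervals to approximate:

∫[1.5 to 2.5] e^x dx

f(x) = e^x
a = 1.5, b = 2.5, n = 4
h = (b - a)/n = 0.250000

Simpson's rule: (h/3)[f(x₀) + 4f(x₁) + 2f(x₂) + ... + f(xₙ)]

x_0 = 1.5000, f(x_0) = 4.481689, coefficient = 1
x_1 = 1.7500, f(x_1) = 5.754603, coefficient = 4
x_2 = 2.0000, f(x_2) = 7.389056, coefficient = 2
x_3 = 2.2500, f(x_3) = 9.487736, coefficient = 4
x_4 = 2.5000, f(x_4) = 12.182494, coefficient = 1

I ≈ (0.250000/3) × 92.411649 = 7.700971
Exact value: 7.700805
Error: 0.000166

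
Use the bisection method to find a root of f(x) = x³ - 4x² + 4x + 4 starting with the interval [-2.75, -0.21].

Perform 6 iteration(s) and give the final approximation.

f(x) = x³ - 4x² + 4x + 4
Initial interval: [-2.75, -0.21]

Iteration 1:
  c_1 = (-2.750000 + (-0.210000))/2 = -1.480000
  f(c_1) = f(-1.480000) = -13.923392
  f(a) × f(c) ≥ 0, new interval: [-1.480000, -0.210000]
Iteration 2:
  c_2 = (-1.480000 + (-0.210000))/2 = -0.845000
  f(c_2) = f(-0.845000) = -2.839451
  f(a) × f(c) ≥ 0, new interval: [-0.845000, -0.210000]
Iteration 3:
  c_3 = (-0.845000 + (-0.210000))/2 = -0.527500
  f(c_3) = f(-0.527500) = 0.630195
  f(a) × f(c) < 0, new interval: [-0.845000, -0.527500]
Iteration 4:
  c_4 = (-0.845000 + (-0.527500))/2 = -0.686250
  f(c_4) = f(-0.686250) = -0.951938
  f(a) × f(c) ≥ 0, new interval: [-0.686250, -0.527500]
Iteration 5:
  c_5 = (-0.686250 + (-0.527500))/2 = -0.606875
  f(c_5) = f(-0.606875) = -0.124199
  f(a) × f(c) ≥ 0, new interval: [-0.606875, -0.527500]
Iteration 6:
  c_6 = (-0.606875 + (-0.527500))/2 = -0.567187
  f(c_6) = f(-0.567187) = 0.261978
  f(a) × f(c) < 0, new interval: [-0.606875, -0.567187]

After 6 iteration(s), the approximation is c_6 = -0.567187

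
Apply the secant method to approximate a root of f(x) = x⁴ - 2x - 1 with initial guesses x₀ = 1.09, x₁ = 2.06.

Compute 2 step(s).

f(x) = x⁴ - 2x - 1
x₀ = 1.09, x₁ = 2.06

Secant formula: x_{n+1} = x_n - f(x_n)(x_n - x_{n-1})/(f(x_n) - f(x_{n-1}))

Iteration 1:
  f(1.090000) = -1.768418
  f(2.060000) = 12.888141
  x_2 = 2.060000 - 12.888141×(2.060000 - 1.090000)/(12.888141 - (-1.768418))
       = 1.207037
Iteration 2:
  f(2.060000) = 12.888141
  f(1.207037) = -1.291403
  x_3 = 1.207037 - (-1.291403)×(1.207037 - 2.060000)/(-1.291403 - 12.888141)
       = 1.284721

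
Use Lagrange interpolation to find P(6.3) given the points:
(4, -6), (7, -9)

Lagrange interpolation formula:
P(x) = Σ yᵢ × Lᵢ(x)
where Lᵢ(x) = Π_{j≠i} (x - xⱼ)/(xᵢ - xⱼ)

L_0(6.3) = (6.3 - 7)/(4 - 7) = 0.233333
L_1(6.3) = (6.3 - 4)/(7 - 4) = 0.766667

P(6.3) = (-6)×L_0(6.3) + (-9)×L_1(6.3)
P(6.3) = -8.300000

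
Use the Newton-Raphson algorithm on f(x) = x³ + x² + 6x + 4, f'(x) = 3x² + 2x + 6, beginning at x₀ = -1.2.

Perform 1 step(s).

f(x) = x³ + x² + 6x + 4
f'(x) = 3x² + 2x + 6
x₀ = -1.2

Newton-Raphson formula: x_{n+1} = x_n - f(x_n)/f'(x_n)

Iteration 1:
  f(-1.200000) = -3.488000
  f'(-1.200000) = 7.920000
  x_1 = -1.200000 - (-3.488000)/7.920000 = -0.759596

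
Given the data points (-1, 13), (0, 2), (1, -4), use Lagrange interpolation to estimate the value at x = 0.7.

Lagrange interpolation formula:
P(x) = Σ yᵢ × Lᵢ(x)
where Lᵢ(x) = Π_{j≠i} (x - xⱼ)/(xᵢ - xⱼ)

L_0(0.7) = (0.7 - 0)/(-1 - 0) × (0.7 - 1)/(-1 - 1) = -0.105000
L_1(0.7) = (0.7 - (-1))/(0 - (-1)) × (0.7 - 1)/(0 - 1) = 0.510000
L_2(0.7) = (0.7 - (-1))/(1 - (-1)) × (0.7 - 0)/(1 - 0) = 0.595000

P(0.7) = 13×L_0(0.7) + 2×L_1(0.7) + (-4)×L_2(0.7)
P(0.7) = -2.725000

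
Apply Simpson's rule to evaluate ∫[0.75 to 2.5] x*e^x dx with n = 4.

f(x) = x*e^x
a = 0.75, b = 2.5, n = 4
h = (b - a)/n = 0.437500

Simpson's rule: (h/3)[f(x₀) + 4f(x₁) + 2f(x₂) + ... + f(xₙ)]

x_0 = 0.7500, f(x_0) = 1.587750, coefficient = 1
x_1 = 1.1875, f(x_1) = 3.893663, coefficient = 4
x_2 = 1.6250, f(x_2) = 8.252431, coefficient = 2
x_3 = 2.0625, f(x_3) = 16.222819, coefficient = 4
x_4 = 2.5000, f(x_4) = 30.456235, coefficient = 1

I ≈ (0.437500/3) × 129.014774 = 18.814654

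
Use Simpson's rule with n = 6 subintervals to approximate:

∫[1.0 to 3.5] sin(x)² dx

f(x) = sin(x)²
a = 1.0, b = 3.5, n = 6
h = (b - a)/n = 0.416667

Simpson's rule: (h/3)[f(x₀) + 4f(x₁) + 2f(x₂) + ... + f(xₙ)]

x_0 = 1.0000, f(x_0) = 0.708073, coefficient = 1
x_1 = 1.4167, f(x_1) = 0.976432, coefficient = 4
x_2 = 1.8333, f(x_2) = 0.932643, coefficient = 2
x_3 = 2.2500, f(x_3) = 0.605398, coefficient = 4
x_4 = 2.6667, f(x_4) = 0.209098, coefficient = 2
x_5 = 3.0833, f(x_5) = 0.003390, coefficient = 4
x_6 = 3.5000, f(x_6) = 0.123049, coefficient = 1

I ≈ (0.416667/3) × 9.455485 = 1.313262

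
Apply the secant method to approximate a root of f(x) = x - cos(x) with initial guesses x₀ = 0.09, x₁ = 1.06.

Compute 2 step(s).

f(x) = x - cos(x)
x₀ = 0.09, x₁ = 1.06

Secant formula: x_{n+1} = x_n - f(x_n)(x_n - x_{n-1})/(f(x_n) - f(x_{n-1}))

Iteration 1:
  f(0.090000) = -0.905953
  f(1.060000) = 0.571128
  x_2 = 1.060000 - 0.571128×(1.060000 - 0.090000)/(0.571128 - (-0.905953))
       = 0.684940
Iteration 2:
  f(1.060000) = 0.571128
  f(0.684940) = -0.089517
  x_3 = 0.684940 - (-0.089517)×(0.684940 - 1.060000)/(-0.089517 - 0.571128)
       = 0.735760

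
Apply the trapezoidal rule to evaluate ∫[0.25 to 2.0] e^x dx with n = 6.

f(x) = e^x
a = 0.25, b = 2.0, n = 6
h = (b - a)/n = 0.291667

Trapezoidal rule: (h/2)[f(x₀) + 2f(x₁) + 2f(x₂) + ... + f(xₙ)]

x_0 = 0.2500, f(x_0) = 1.284025, coefficient = 1
x_1 = 0.5417, f(x_1) = 1.718869, coefficient = 2
x_2 = 0.8333, f(x_2) = 2.300976, coefficient = 2
x_3 = 1.1250, f(x_3) = 3.080217, coefficient = 2
x_4 = 1.4167, f(x_4) = 4.123353, coefficient = 2
x_5 = 1.7083, f(x_5) = 5.519754, coefficient = 2
x_6 = 2.0000, f(x_6) = 7.389056, coefficient = 1

I ≈ (0.291667/2) × 42.159420 = 6.148249
Exact value: 6.105031
Error: 0.043218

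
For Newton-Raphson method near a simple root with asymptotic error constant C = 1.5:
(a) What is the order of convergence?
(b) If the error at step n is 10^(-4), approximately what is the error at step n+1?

(a) Newton-Raphson has quadratic (order 2) convergence near simple roots.
    This means |e_{n+1}| ≈ C|e_n|².

(b) With |e_n| = 10^(-4) and C = 1.5:
    |e_{n+1}| ≈ 1.5 × (10^(-4))² = 1.5 × 10^(-8)

(a) 2 (quadratic); (b) |e_{n+1}| ≈ 1.500e-08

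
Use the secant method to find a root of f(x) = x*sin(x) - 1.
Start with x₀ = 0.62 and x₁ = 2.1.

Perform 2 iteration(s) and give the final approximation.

f(x) = x*sin(x) - 1
x₀ = 0.62, x₁ = 2.1

Secant formula: x_{n+1} = x_n - f(x_n)(x_n - x_{n-1})/(f(x_n) - f(x_{n-1}))

Iteration 1:
  f(0.620000) = -0.639758
  f(2.100000) = 0.812740
  x_2 = 2.100000 - 0.812740×(2.100000 - 0.620000)/(0.812740 - (-0.639758))
       = 1.271872
Iteration 2:
  f(2.100000) = 0.812740
  f(1.271872) = 0.215469
  x_3 = 1.271872 - 0.215469×(1.271872 - 2.100000)/(0.215469 - 0.812740)
       = 0.973120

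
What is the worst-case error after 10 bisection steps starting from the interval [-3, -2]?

Bisection error bound: |error| ≤ (b-a)/2^n
|error| ≤ (-2 - (-3))/2^10 = 1/2^10
|error| ≤ 0.0009765625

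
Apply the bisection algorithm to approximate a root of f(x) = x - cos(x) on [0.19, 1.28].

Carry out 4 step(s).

f(x) = x - cos(x)
Initial interval: [0.19, 1.28]

Iteration 1:
  c_1 = (0.190000 + 1.280000)/2 = 0.735000
  f(c_1) = f(0.735000) = -0.006831
  f(a) × f(c) ≥ 0, new interval: [0.735000, 1.280000]
Iteration 2:
  c_2 = (0.735000 + 1.280000)/2 = 1.007500
  f(c_2) = f(1.007500) = 0.473524
  f(a) × f(c) < 0, new interval: [0.735000, 1.007500]
Iteration 3:
  c_3 = (0.735000 + 1.007500)/2 = 0.871250
  f(c_3) = f(0.871250) = 0.227379
  f(a) × f(c) < 0, new interval: [0.735000, 0.871250]
Iteration 4:
  c_4 = (0.735000 + 0.871250)/2 = 0.803125
  f(c_4) = f(0.803125) = 0.108663
  f(a) × f(c) < 0, new interval: [0.735000, 0.803125]

After 4 iteration(s), the approximation is c_4 = 0.803125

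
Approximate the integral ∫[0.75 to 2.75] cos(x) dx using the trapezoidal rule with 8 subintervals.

f(x) = cos(x)
a = 0.75, b = 2.75, n = 8
h = (b - a)/n = 0.250000

Trapezoidal rule: (h/2)[f(x₀) + 2f(x₁) + 2f(x₂) + ... + f(xₙ)]

x_0 = 0.7500, f(x_0) = 0.731689, coefficient = 1
x_1 = 1.0000, f(x_1) = 0.540302, coefficient = 2
x_2 = 1.2500, f(x_2) = 0.315322, coefficient = 2
x_3 = 1.5000, f(x_3) = 0.070737, coefficient = 2
x_4 = 1.7500, f(x_4) = -0.178246, coefficient = 2
x_5 = 2.0000, f(x_5) = -0.416147, coefficient = 2
x_6 = 2.2500, f(x_6) = -0.628174, coefficient = 2
x_7 = 2.5000, f(x_7) = -0.801144, coefficient = 2
x_8 = 2.7500, f(x_8) = -0.924302, coefficient = 1

I ≈ (0.250000/2) × -2.387310 = -0.298414
Exact value: -0.299978
Error: 0.001564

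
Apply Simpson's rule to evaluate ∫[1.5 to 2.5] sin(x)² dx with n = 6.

f(x) = sin(x)²
a = 1.5, b = 2.5, n = 6
h = (b - a)/n = 0.166667

Simpson's rule: (h/3)[f(x₀) + 4f(x₁) + 2f(x₂) + ... + f(xₙ)]

x_0 = 1.5000, f(x_0) = 0.994996, coefficient = 1
x_1 = 1.6667, f(x_1) = 0.990837, coefficient = 4
x_2 = 1.8333, f(x_2) = 0.932643, coefficient = 2
x_3 = 2.0000, f(x_3) = 0.826822, coefficient = 4
x_4 = 2.1667, f(x_4) = 0.685022, coefficient = 2
x_5 = 2.3333, f(x_5) = 0.522853, coefficient = 4
x_6 = 2.5000, f(x_6) = 0.358169, coefficient = 1

I ≈ (0.166667/3) × 13.950543 = 0.775030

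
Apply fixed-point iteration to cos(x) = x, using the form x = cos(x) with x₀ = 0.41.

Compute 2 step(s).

Equation: cos(x) = x
Fixed-point form: x = cos(x)
x₀ = 0.41

x_1 = g(0.410000) = 0.917121
x_2 = g(0.917121) = 0.608108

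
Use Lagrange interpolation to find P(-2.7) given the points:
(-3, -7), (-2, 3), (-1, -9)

Lagrange interpolation formula:
P(x) = Σ yᵢ × Lᵢ(x)
where Lᵢ(x) = Π_{j≠i} (x - xⱼ)/(xᵢ - xⱼ)

L_0(-2.7) = (-2.7 - (-2))/(-3 - (-2)) × (-2.7 - (-1))/(-3 - (-1)) = 0.595000
L_1(-2.7) = (-2.7 - (-3))/(-2 - (-3)) × (-2.7 - (-1))/(-2 - (-1)) = 0.510000
L_2(-2.7) = (-2.7 - (-3))/(-1 - (-3)) × (-2.7 - (-2))/(-1 - (-2)) = -0.105000

P(-2.7) = (-7)×L_0(-2.7) + 3×L_1(-2.7) + (-9)×L_2(-2.7)
P(-2.7) = -1.690000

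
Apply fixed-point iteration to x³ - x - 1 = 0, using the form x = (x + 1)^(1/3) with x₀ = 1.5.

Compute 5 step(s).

Equation: x³ - x - 1 = 0
Fixed-point form: x = (x + 1)^(1/3)
x₀ = 1.5

x_1 = g(1.500000) = 1.357209
x_2 = g(1.357209) = 1.330861
x_3 = g(1.330861) = 1.325884
x_4 = g(1.325884) = 1.324939
x_5 = g(1.324939) = 1.324760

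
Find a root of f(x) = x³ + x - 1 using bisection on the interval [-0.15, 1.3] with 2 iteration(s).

f(x) = x³ + x - 1
Initial interval: [-0.15, 1.3]

Iteration 1:
  c_1 = (-0.150000 + 1.300000)/2 = 0.575000
  f(c_1) = f(0.575000) = -0.234891
  f(a) × f(c) ≥ 0, new interval: [0.575000, 1.300000]
Iteration 2:
  c_2 = (0.575000 + 1.300000)/2 = 0.937500
  f(c_2) = f(0.937500) = 0.761475
  f(a) × f(c) < 0, new interval: [0.575000, 0.937500]

After 2 iteration(s), the approximation is c_2 = 0.937500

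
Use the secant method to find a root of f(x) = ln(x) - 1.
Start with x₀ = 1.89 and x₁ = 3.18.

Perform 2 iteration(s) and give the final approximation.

f(x) = ln(x) - 1
x₀ = 1.89, x₁ = 3.18

Secant formula: x_{n+1} = x_n - f(x_n)(x_n - x_{n-1})/(f(x_n) - f(x_{n-1}))

Iteration 1:
  f(1.890000) = -0.363423
  f(3.180000) = 0.156881
  x_2 = 3.180000 - 0.156881×(3.180000 - 1.890000)/(0.156881 - (-0.363423))
       = 2.791042
Iteration 2:
  f(3.180000) = 0.156881
  f(2.791042) = 0.026415
  x_3 = 2.791042 - 0.026415×(2.791042 - 3.180000)/(0.026415 - 0.156881)
       = 2.712291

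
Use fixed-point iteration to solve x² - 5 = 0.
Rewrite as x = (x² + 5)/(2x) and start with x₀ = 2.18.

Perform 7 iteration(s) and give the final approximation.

Equation: x² - 5 = 0
Fixed-point form: x = (x² + 5)/(2x)
x₀ = 2.18

x_1 = g(2.180000) = 2.236789
x_2 = g(2.236789) = 2.236068
x_3 = g(2.236068) = 2.236068
x_4 = g(2.236068) = 2.236068
x_5 = g(2.236068) = 2.236068
x_6 = g(2.236068) = 2.236068
x_7 = g(2.236068) = 2.236068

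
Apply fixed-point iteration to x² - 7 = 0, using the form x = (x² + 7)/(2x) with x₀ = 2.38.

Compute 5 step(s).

Equation: x² - 7 = 0
Fixed-point form: x = (x² + 7)/(2x)
x₀ = 2.38

x_1 = g(2.380000) = 2.660588
x_2 = g(2.660588) = 2.645793
x_3 = g(2.645793) = 2.645751
x_4 = g(2.645751) = 2.645751
x_5 = g(2.645751) = 2.645751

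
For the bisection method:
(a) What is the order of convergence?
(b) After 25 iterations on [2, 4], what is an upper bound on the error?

(a) Bisection has linear (order 1) convergence; the error is halved each step.

(b) Error bound = (b-a)/2^n = (4 - 2)/2^{25}
    = 2/2^{25}

(a) 1 (linear); (b) error ≤ 5.96e-08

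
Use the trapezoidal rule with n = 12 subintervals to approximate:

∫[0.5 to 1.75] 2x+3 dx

f(x) = 2x+3
a = 0.5, b = 1.75, n = 12
h = (b - a)/n = 0.104167

Trapezoidal rule: (h/2)[f(x₀) + 2f(x₁) + 2f(x₂) + ... + f(xₙ)]

x_0 = 0.5000, f(x_0) = 4.000000, coefficient = 1
x_1 = 0.6042, f(x_1) = 4.208333, coefficient = 2
x_2 = 0.7083, f(x_2) = 4.416667, coefficient = 2
x_3 = 0.8125, f(x_3) = 4.625000, coefficient = 2
x_4 = 0.9167, f(x_4) = 4.833333, coefficient = 2
x_5 = 1.0208, f(x_5) = 5.041667, coefficient = 2
x_6 = 1.1250, f(x_6) = 5.250000, coefficient = 2
x_7 = 1.2292, f(x_7) = 5.458333, coefficient = 2
x_8 = 1.3333, f(x_8) = 5.666667, coefficient = 2
x_9 = 1.4375, f(x_9) = 5.875000, coefficient = 2
x_10 = 1.5417, f(x_10) = 6.083333, coefficient = 2
x_11 = 1.6458, f(x_11) = 6.291667, coefficient = 2
x_12 = 1.7500, f(x_12) = 6.500000, coefficient = 1

I ≈ (0.104167/2) × 126.000000 = 6.562500
Exact value: 6.562500
Error: 0.000000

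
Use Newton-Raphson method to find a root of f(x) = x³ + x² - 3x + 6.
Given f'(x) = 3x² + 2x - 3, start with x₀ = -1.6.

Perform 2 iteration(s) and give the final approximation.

f(x) = x³ + x² - 3x + 6
f'(x) = 3x² + 2x - 3
x₀ = -1.6

Newton-Raphson formula: x_{n+1} = x_n - f(x_n)/f'(x_n)

Iteration 1:
  f(-1.600000) = 9.264000
  f'(-1.600000) = 1.480000
  x_1 = -1.600000 - 9.264000/1.480000 = -7.859459
Iteration 2:
  f(-7.859459) = -394.137998
  f'(-7.859459) = 166.594390
  x_2 = -7.859459 - (-394.137998)/166.594390 = -5.493605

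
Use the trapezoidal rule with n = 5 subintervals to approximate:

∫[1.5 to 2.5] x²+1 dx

f(x) = x²+1
a = 1.5, b = 2.5, n = 5
h = (b - a)/n = 0.200000

Trapezoidal rule: (h/2)[f(x₀) + 2f(x₁) + 2f(x₂) + ... + f(xₙ)]

x_0 = 1.5000, f(x_0) = 3.250000, coefficient = 1
x_1 = 1.7000, f(x_1) = 3.890000, coefficient = 2
x_2 = 1.9000, f(x_2) = 4.610000, coefficient = 2
x_3 = 2.1000, f(x_3) = 5.410000, coefficient = 2
x_4 = 2.3000, f(x_4) = 6.290000, coefficient = 2
x_5 = 2.5000, f(x_5) = 7.250000, coefficient = 1

I ≈ (0.200000/2) × 50.900000 = 5.090000
Exact value: 5.083333
Error: 0.006667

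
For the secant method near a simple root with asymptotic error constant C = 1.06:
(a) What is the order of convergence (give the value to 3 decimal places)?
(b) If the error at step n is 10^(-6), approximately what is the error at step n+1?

(a) Secant method has superlinear convergence with order φ = (1+√5)/2 ≈ 1.618.
    This means |e_{n+1}| ≈ C|e_n|^1.618.

(b) With |e_n| = 10^(-6) and C = 1.06:
    |e_{n+1}| ≈ 1.06 × (10^(-6))^1.618 = 1.06 × 10^(-9.71)

(a) ≈ 1.618 (golden ratio); (b) |e_{n+1}| ≈ 2.075e-10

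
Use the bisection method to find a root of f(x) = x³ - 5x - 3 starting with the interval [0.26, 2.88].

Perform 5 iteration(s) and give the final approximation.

f(x) = x³ - 5x - 3
Initial interval: [0.26, 2.88]

Iteration 1:
  c_1 = (0.260000 + 2.880000)/2 = 1.570000
  f(c_1) = f(1.570000) = -6.980107
  f(a) × f(c) ≥ 0, new interval: [1.570000, 2.880000]
Iteration 2:
  c_2 = (1.570000 + 2.880000)/2 = 2.225000
  f(c_2) = f(2.225000) = -3.109859
  f(a) × f(c) ≥ 0, new interval: [2.225000, 2.880000]
Iteration 3:
  c_3 = (2.225000 + 2.880000)/2 = 2.552500
  f(c_3) = f(2.552500) = 0.867692
  f(a) × f(c) < 0, new interval: [2.225000, 2.552500]
Iteration 4:
  c_4 = (2.225000 + 2.552500)/2 = 2.388750
  f(c_4) = f(2.388750) = -1.313240
  f(a) × f(c) ≥ 0, new interval: [2.388750, 2.552500]
Iteration 5:
  c_5 = (2.388750 + 2.552500)/2 = 2.470625
  f(c_5) = f(2.470625) = -0.272460
  f(a) × f(c) ≥ 0, new interval: [2.470625, 2.552500]

After 5 iteration(s), the approximation is c_5 = 2.470625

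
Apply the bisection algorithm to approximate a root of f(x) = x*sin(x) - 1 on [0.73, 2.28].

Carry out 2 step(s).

f(x) = x*sin(x) - 1
Initial interval: [0.73, 2.28]

Iteration 1:
  c_1 = (0.730000 + 2.280000)/2 = 1.505000
  f(c_1) = f(1.505000) = 0.501743
  f(a) × f(c) < 0, new interval: [0.730000, 1.505000]
Iteration 2:
  c_2 = (0.730000 + 1.505000)/2 = 1.117500
  f(c_2) = f(1.117500) = 0.004642
  f(a) × f(c) < 0, new interval: [0.730000, 1.117500]

After 2 iteration(s), the approximation is c_2 = 1.117500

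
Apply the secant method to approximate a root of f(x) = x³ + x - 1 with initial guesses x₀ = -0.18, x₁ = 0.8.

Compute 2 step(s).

f(x) = x³ + x - 1
x₀ = -0.18, x₁ = 0.8

Secant formula: x_{n+1} = x_n - f(x_n)(x_n - x_{n-1})/(f(x_n) - f(x_{n-1}))

Iteration 1:
  f(-0.180000) = -1.185832
  f(0.800000) = 0.312000
  x_2 = 0.800000 - 0.312000×(0.800000 - (-0.180000))/(0.312000 - (-1.185832))
       = 0.595865
Iteration 2:
  f(0.800000) = 0.312000
  f(0.595865) = -0.192570
  x_3 = 0.595865 - (-0.192570)×(0.595865 - 0.800000)/(-0.192570 - 0.312000)
       = 0.673773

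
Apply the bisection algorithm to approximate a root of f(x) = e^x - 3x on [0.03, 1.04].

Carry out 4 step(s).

f(x) = e^x - 3x
Initial interval: [0.03, 1.04]

Iteration 1:
  c_1 = (0.030000 + 1.040000)/2 = 0.535000
  f(c_1) = f(0.535000) = 0.102448
  f(a) × f(c) ≥ 0, new interval: [0.535000, 1.040000]
Iteration 2:
  c_2 = (0.535000 + 1.040000)/2 = 0.787500
  f(c_2) = f(0.787500) = -0.164605
  f(a) × f(c) < 0, new interval: [0.535000, 0.787500]
Iteration 3:
  c_3 = (0.535000 + 0.787500)/2 = 0.661250
  f(c_3) = f(0.661250) = -0.046538
  f(a) × f(c) < 0, new interval: [0.535000, 0.661250]
Iteration 4:
  c_4 = (0.535000 + 0.661250)/2 = 0.598125
  f(c_4) = f(0.598125) = 0.024331
  f(a) × f(c) ≥ 0, new interval: [0.598125, 0.661250]

After 4 iteration(s), the approximation is c_4 = 0.598125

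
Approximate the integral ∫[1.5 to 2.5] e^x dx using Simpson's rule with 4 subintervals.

f(x) = e^x
a = 1.5, b = 2.5, n = 4
h = (b - a)/n = 0.250000

Simpson's rule: (h/3)[f(x₀) + 4f(x₁) + 2f(x₂) + ... + f(xₙ)]

x_0 = 1.5000, f(x_0) = 4.481689, coefficient = 1
x_1 = 1.7500, f(x_1) = 5.754603, coefficient = 4
x_2 = 2.0000, f(x_2) = 7.389056, coefficient = 2
x_3 = 2.2500, f(x_3) = 9.487736, coefficient = 4
x_4 = 2.5000, f(x_4) = 12.182494, coefficient = 1

I ≈ (0.250000/3) × 92.411649 = 7.700971
Exact value: 7.700805
Error: 0.000166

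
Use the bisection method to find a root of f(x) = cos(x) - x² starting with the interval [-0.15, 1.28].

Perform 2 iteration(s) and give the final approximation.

f(x) = cos(x) - x²
Initial interval: [-0.15, 1.28]

Iteration 1:
  c_1 = (-0.150000 + 1.280000)/2 = 0.565000
  f(c_1) = f(0.565000) = 0.525364
  f(a) × f(c) ≥ 0, new interval: [0.565000, 1.280000]
Iteration 2:
  c_2 = (0.565000 + 1.280000)/2 = 0.922500
  f(c_2) = f(0.922500) = -0.247177
  f(a) × f(c) < 0, new interval: [0.565000, 0.922500]

After 2 iteration(s), the approximation is c_2 = 0.922500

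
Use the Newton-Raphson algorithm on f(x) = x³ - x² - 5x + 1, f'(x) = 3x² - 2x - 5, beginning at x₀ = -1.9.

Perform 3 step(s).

f(x) = x³ - x² - 5x + 1
f'(x) = 3x² - 2x - 5
x₀ = -1.9

Newton-Raphson formula: x_{n+1} = x_n - f(x_n)/f'(x_n)

Iteration 1:
  f(-1.900000) = 0.031000
  f'(-1.900000) = 9.630000
  x_1 = -1.900000 - 0.031000/9.630000 = -1.903219
Iteration 2:
  f(-1.903219) = -0.000069
  f'(-1.903219) = 9.673167
  x_2 = -1.903219 - (-0.000069)/9.673167 = -1.903212
Iteration 3:
  f(-1.903212) = 0.000000
  f'(-1.903212) = 9.673071
  x_3 = -1.903212 - 0.000000/9.673071 = -1.903212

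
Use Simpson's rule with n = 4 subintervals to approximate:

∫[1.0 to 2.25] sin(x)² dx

f(x) = sin(x)²
a = 1.0, b = 2.25, n = 4
h = (b - a)/n = 0.312500

Simpson's rule: (h/3)[f(x₀) + 4f(x₁) + 2f(x₂) + ... + f(xₙ)]

x_0 = 1.0000, f(x_0) = 0.708073, coefficient = 1
x_1 = 1.3125, f(x_1) = 0.934754, coefficient = 4
x_2 = 1.6250, f(x_2) = 0.997065, coefficient = 2
x_3 = 1.9375, f(x_3) = 0.871449, coefficient = 4
x_4 = 2.2500, f(x_4) = 0.605398, coefficient = 1

I ≈ (0.312500/3) × 10.532411 = 1.097126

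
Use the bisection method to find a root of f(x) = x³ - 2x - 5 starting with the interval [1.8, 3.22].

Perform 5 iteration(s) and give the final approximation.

f(x) = x³ - 2x - 5
Initial interval: [1.8, 3.22]

Iteration 1:
  c_1 = (1.800000 + 3.220000)/2 = 2.510000
  f(c_1) = f(2.510000) = 5.793251
  f(a) × f(c) < 0, new interval: [1.800000, 2.510000]
Iteration 2:
  c_2 = (1.800000 + 2.510000)/2 = 2.155000
  f(c_2) = f(2.155000) = 0.697874
  f(a) × f(c) < 0, new interval: [1.800000, 2.155000]
Iteration 3:
  c_3 = (1.800000 + 2.155000)/2 = 1.977500
  f(c_3) = f(1.977500) = -1.221974
  f(a) × f(c) ≥ 0, new interval: [1.977500, 2.155000]
Iteration 4:
  c_4 = (1.977500 + 2.155000)/2 = 2.066250
  f(c_4) = f(2.066250) = -0.310875
  f(a) × f(c) ≥ 0, new interval: [2.066250, 2.155000]
Iteration 5:
  c_5 = (2.066250 + 2.155000)/2 = 2.110625
  f(c_5) = f(2.110625) = 0.181031
  f(a) × f(c) < 0, new interval: [2.066250, 2.110625]

After 5 iteration(s), the approximation is c_5 = 2.110625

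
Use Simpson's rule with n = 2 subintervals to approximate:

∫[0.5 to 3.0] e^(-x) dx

f(x) = e^(-x)
a = 0.5, b = 3.0, n = 2
h = (b - a)/n = 1.250000

Simpson's rule: (h/3)[f(x₀) + 4f(x₁) + 2f(x₂) + ... + f(xₙ)]

x_0 = 0.5000, f(x_0) = 0.606531, coefficient = 1
x_1 = 1.7500, f(x_1) = 0.173774, coefficient = 4
x_2 = 3.0000, f(x_2) = 0.049787, coefficient = 1

I ≈ (1.250000/3) × 1.351414 = 0.563089
Exact value: 0.556744
Error: 0.006345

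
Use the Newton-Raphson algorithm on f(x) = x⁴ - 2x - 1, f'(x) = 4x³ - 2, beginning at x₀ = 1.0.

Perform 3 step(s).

f(x) = x⁴ - 2x - 1
f'(x) = 4x³ - 2
x₀ = 1.0

Newton-Raphson formula: x_{n+1} = x_n - f(x_n)/f'(x_n)

Iteration 1:
  f(1.000000) = -2.000000
  f'(1.000000) = 2.000000
  x_1 = 1.000000 - (-2.000000)/2.000000 = 2.000000
Iteration 2:
  f(2.000000) = 11.000000
  f'(2.000000) = 30.000000
  x_2 = 2.000000 - 11.000000/30.000000 = 1.633333
Iteration 3:
  f(1.633333) = 2.850372
  f'(1.633333) = 15.429481
  x_3 = 1.633333 - 2.850372/15.429481 = 1.448598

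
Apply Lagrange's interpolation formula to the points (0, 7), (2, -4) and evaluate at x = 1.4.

Lagrange interpolation formula:
P(x) = Σ yᵢ × Lᵢ(x)
where Lᵢ(x) = Π_{j≠i} (x - xⱼ)/(xᵢ - xⱼ)

L_0(1.4) = (1.4 - 2)/(0 - 2) = 0.300000
L_1(1.4) = (1.4 - 0)/(2 - 0) = 0.700000

P(1.4) = 7×L_0(1.4) + (-4)×L_1(1.4)
P(1.4) = -0.700000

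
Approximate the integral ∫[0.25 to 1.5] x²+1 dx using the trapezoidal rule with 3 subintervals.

f(x) = x²+1
a = 0.25, b = 1.5, n = 3
h = (b - a)/n = 0.416667

Trapezoidal rule: (h/2)[f(x₀) + 2f(x₁) + 2f(x₂) + ... + f(xₙ)]

x_0 = 0.2500, f(x_0) = 1.062500, coefficient = 1
x_1 = 0.6667, f(x_1) = 1.444444, coefficient = 2
x_2 = 1.0833, f(x_2) = 2.173611, coefficient = 2
x_3 = 1.5000, f(x_3) = 3.250000, coefficient = 1

I ≈ (0.416667/2) × 11.548611 = 2.405961
Exact value: 2.369792
Error: 0.036169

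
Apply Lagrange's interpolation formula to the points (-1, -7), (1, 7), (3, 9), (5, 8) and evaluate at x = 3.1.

Lagrange interpolation formula:
P(x) = Σ yᵢ × Lᵢ(x)
where Lᵢ(x) = Π_{j≠i} (x - xⱼ)/(xᵢ - xⱼ)

L_0(3.1) = (3.1 - 1)/(-1 - 1) × (3.1 - 3)/(-1 - 3) × (3.1 - 5)/(-1 - 5) = 0.008313
L_1(3.1) = (3.1 - (-1))/(1 - (-1)) × (3.1 - 3)/(1 - 3) × (3.1 - 5)/(1 - 5) = -0.048688
L_2(3.1) = (3.1 - (-1))/(3 - (-1)) × (3.1 - 1)/(3 - 1) × (3.1 - 5)/(3 - 5) = 1.022437
L_3(3.1) = (3.1 - (-1))/(5 - (-1)) × (3.1 - 1)/(5 - 1) × (3.1 - 3)/(5 - 3) = 0.017938

P(3.1) = (-7)×L_0(3.1) + 7×L_1(3.1) + 9×L_2(3.1) + 8×L_3(3.1)
P(3.1) = 8.946437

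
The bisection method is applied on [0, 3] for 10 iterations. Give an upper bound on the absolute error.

Bisection error bound: |error| ≤ (b-a)/2^n
|error| ≤ (3 - 0)/2^10 = 3/2^10
|error| ≤ 0.0029296875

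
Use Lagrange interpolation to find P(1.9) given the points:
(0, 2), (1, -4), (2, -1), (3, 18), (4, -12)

Lagrange interpolation formula:
P(x) = Σ yᵢ × Lᵢ(x)
where Lᵢ(x) = Π_{j≠i} (x - xⱼ)/(xᵢ - xⱼ)

L_0(1.9) = (1.9 - 1)/(0 - 1) × (1.9 - 2)/(0 - 2) × (1.9 - 3)/(0 - 3) × (1.9 - 4)/(0 - 4) = -0.008663
L_1(1.9) = (1.9 - 0)/(1 - 0) × (1.9 - 2)/(1 - 2) × (1.9 - 3)/(1 - 3) × (1.9 - 4)/(1 - 4) = 0.073150
L_2(1.9) = (1.9 - 0)/(2 - 0) × (1.9 - 1)/(2 - 1) × (1.9 - 3)/(2 - 3) × (1.9 - 4)/(2 - 4) = 0.987525
L_3(1.9) = (1.9 - 0)/(3 - 0) × (1.9 - 1)/(3 - 1) × (1.9 - 2)/(3 - 2) × (1.9 - 4)/(3 - 4) = -0.059850
L_4(1.9) = (1.9 - 0)/(4 - 0) × (1.9 - 1)/(4 - 1) × (1.9 - 2)/(4 - 2) × (1.9 - 3)/(4 - 3) = 0.007838

P(1.9) = 2×L_0(1.9) + (-4)×L_1(1.9) + (-1)×L_2(1.9) + 18×L_3(1.9) + (-12)×L_4(1.9)
P(1.9) = -2.468800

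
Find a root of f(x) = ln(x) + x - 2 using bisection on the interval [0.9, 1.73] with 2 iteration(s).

f(x) = ln(x) + x - 2
Initial interval: [0.9, 1.73]

Iteration 1:
  c_1 = (0.900000 + 1.730000)/2 = 1.315000
  f(c_1) = f(1.315000) = -0.411163
  f(a) × f(c) ≥ 0, new interval: [1.315000, 1.730000]
Iteration 2:
  c_2 = (1.315000 + 1.730000)/2 = 1.522500
  f(c_2) = f(1.522500) = -0.057146
  f(a) × f(c) ≥ 0, new interval: [1.522500, 1.730000]

After 2 iteration(s), the approximation is c_2 = 1.522500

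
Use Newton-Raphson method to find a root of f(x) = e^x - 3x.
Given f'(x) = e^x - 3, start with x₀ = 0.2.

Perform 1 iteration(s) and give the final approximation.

f(x) = e^x - 3x
f'(x) = e^x - 3
x₀ = 0.2

Newton-Raphson formula: x_{n+1} = x_n - f(x_n)/f'(x_n)

Iteration 1:
  f(0.200000) = 0.621403
  f'(0.200000) = -1.778597
  x_1 = 0.200000 - 0.621403/(-1.778597) = 0.549378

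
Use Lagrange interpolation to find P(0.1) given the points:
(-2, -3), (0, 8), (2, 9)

Lagrange interpolation formula:
P(x) = Σ yᵢ × Lᵢ(x)
where Lᵢ(x) = Π_{j≠i} (x - xⱼ)/(xᵢ - xⱼ)

L_0(0.1) = (0.1 - 0)/(-2 - 0) × (0.1 - 2)/(-2 - 2) = -0.023750
L_1(0.1) = (0.1 - (-2))/(0 - (-2)) × (0.1 - 2)/(0 - 2) = 0.997500
L_2(0.1) = (0.1 - (-2))/(2 - (-2)) × (0.1 - 0)/(2 - 0) = 0.026250

P(0.1) = (-3)×L_0(0.1) + 8×L_1(0.1) + 9×L_2(0.1)
P(0.1) = 8.287500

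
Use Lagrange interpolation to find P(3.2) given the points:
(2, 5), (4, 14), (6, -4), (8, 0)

Lagrange interpolation formula:
P(x) = Σ yᵢ × Lᵢ(x)
where Lᵢ(x) = Π_{j≠i} (x - xⱼ)/(xᵢ - xⱼ)

L_0(3.2) = (3.2 - 4)/(2 - 4) × (3.2 - 6)/(2 - 6) × (3.2 - 8)/(2 - 8) = 0.224000
L_1(3.2) = (3.2 - 2)/(4 - 2) × (3.2 - 6)/(4 - 6) × (3.2 - 8)/(4 - 8) = 1.008000
L_2(3.2) = (3.2 - 2)/(6 - 2) × (3.2 - 4)/(6 - 4) × (3.2 - 8)/(6 - 8) = -0.288000
L_3(3.2) = (3.2 - 2)/(8 - 2) × (3.2 - 4)/(8 - 4) × (3.2 - 6)/(8 - 6) = 0.056000

P(3.2) = 5×L_0(3.2) + 14×L_1(3.2) + (-4)×L_2(3.2) + 0×L_3(3.2)
P(3.2) = 16.384000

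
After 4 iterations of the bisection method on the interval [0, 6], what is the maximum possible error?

Bisection error bound: |error| ≤ (b-a)/2^n
|error| ≤ (6 - 0)/2^4 = 6/2^4
|error| ≤ 0.3750000000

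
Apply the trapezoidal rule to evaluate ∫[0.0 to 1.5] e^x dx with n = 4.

f(x) = e^x
a = 0.0, b = 1.5, n = 4
h = (b - a)/n = 0.375000

Trapezoidal rule: (h/2)[f(x₀) + 2f(x₁) + 2f(x₂) + ... + f(xₙ)]

x_0 = 0.0000, f(x_0) = 1.000000, coefficient = 1
x_1 = 0.3750, f(x_1) = 1.454991, coefficient = 2
x_2 = 0.7500, f(x_2) = 2.117000, coefficient = 2
x_3 = 1.1250, f(x_3) = 3.080217, coefficient = 2
x_4 = 1.5000, f(x_4) = 4.481689, coefficient = 1

I ≈ (0.375000/2) × 18.786106 = 3.522395
Exact value: 3.481689
Error: 0.040706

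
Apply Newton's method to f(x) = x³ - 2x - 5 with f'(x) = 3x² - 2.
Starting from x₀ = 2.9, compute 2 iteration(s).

f(x) = x³ - 2x - 5
f'(x) = 3x² - 2
x₀ = 2.9

Newton-Raphson formula: x_{n+1} = x_n - f(x_n)/f'(x_n)

Iteration 1:
  f(2.900000) = 13.589000
  f'(2.900000) = 23.230000
  x_1 = 2.900000 - 13.589000/23.230000 = 2.315024
Iteration 2:
  f(2.315024) = 2.776939
  f'(2.315024) = 14.078004
  x_2 = 2.315024 - 2.776939/14.078004 = 2.117770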